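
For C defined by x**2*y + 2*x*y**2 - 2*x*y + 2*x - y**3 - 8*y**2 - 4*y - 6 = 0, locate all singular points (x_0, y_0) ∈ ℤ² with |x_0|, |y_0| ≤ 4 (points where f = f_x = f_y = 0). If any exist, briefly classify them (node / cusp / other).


Singular points: {(3, -1)}; classification: node.

Compute partial derivatives:
  f_x = 2*x*y + 2*y**2 - 2*y + 2.
  f_y = x**2 + 4*x*y - 2*x - 3*y**2 - 16*y - 4.
Scan x_0 ∈ {−4, ..., 4}. For each x_0, f_y(x_0, y) is a polynomial in y; find its integer roots y ∈ {−4, ..., 4}, then test f_x and f at those candidates.
  x = -4: f_y(-4, y) = -3*y**2 - 32*y + 20; no integer root y with |y| ≤ 4.
  x = -3: f_y(-3, y) = -3*y**2 - 28*y + 11; no integer root y with |y| ≤ 4.
  x = -2: f_y(-2, y) = -3*y**2 - 24*y + 4; no integer root y with |y| ≤ 4.
  x = -1: f_y(-1, y) = -3*y**2 - 20*y - 1; no integer root y with |y| ≤ 4.
  x = 0: f_y(0, y) = -3*y**2 - 16*y - 4; no integer root y with |y| ≤ 4.
  x = 1: f_y(1, y) = -3*y**2 - 12*y - 5; no integer root y with |y| ≤ 4.
  x = 2: f_y(2, y) = -3*y**2 - 8*y - 4; vanishes at y ∈ {-2}. (2, -2): f_x = 6 ≠ 0.
  x = 3: f_y(3, y) = -3*y**2 - 4*y - 1; vanishes at y ∈ {-1}. (3, -1): f_x = 0, f = 0 — SINGULAR.
  x = 4: f_y(4, y) = 4 - 3*y**2; no integer root y with |y| ≤ 4.
Only singular point on the grid: (3, -1).
Classify: substitute x = 3 + u, y = -1 + v and expand: f = u**2*v - u**2 + 2*u*v**2 - v**3 + v**2.
No constant or linear terms (consistent with a singular point). Quadratic part: -u**2 + v**2. Cubic part: u**2*v + 2*u*v**2 - v**3.
The quadratic part v**2 - u**2 = (v − u)(v + u) splits into two distinct linear factors, so there are two distinct tangent lines y − -1 = ±(x − 3) — this is a node (ordinary double point).
Classification: node.


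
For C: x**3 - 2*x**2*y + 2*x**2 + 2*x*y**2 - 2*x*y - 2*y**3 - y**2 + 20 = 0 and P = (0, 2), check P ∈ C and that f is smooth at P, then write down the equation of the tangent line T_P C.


Tangent line at P: 4*x - 28*y + 56 = 0.

Step 1: f(0, 2) = 0, so P lies on C.
Step 2: partial derivatives
  f_x(x, y) = 3*x**2 - 4*x*y + 4*x + 2*y**2 - 2*y, f_y(x, y) = -2*x**2 + 4*x*y - 2*x - 6*y**2 - 2*y.
  f_x(P) = 4, f_y(P) = -28 (gradient nonzero, so P is smooth).
Step 3: tangent line at P: 4·(x − 0) + -28·(y − 2) = 0.
Expanding: 4*x - 28*y + 56 = 0.


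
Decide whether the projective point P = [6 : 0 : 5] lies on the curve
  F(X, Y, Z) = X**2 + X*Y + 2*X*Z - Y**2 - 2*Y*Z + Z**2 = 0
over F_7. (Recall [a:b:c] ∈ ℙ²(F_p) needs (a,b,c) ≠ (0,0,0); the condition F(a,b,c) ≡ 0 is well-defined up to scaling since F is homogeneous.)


F(6,0,5) ≡ 2 (mod 7); P is NOT on the curve.

Evaluate F(6, 0, 5) term-by-term (mod 7).
  X**2 ↦ 1·36·1·1 = 36
  X*Y ↦ 1·6·0·1 = 0
  2*X*Z ↦ 2·6·1·5 = 60
  -Y**2 ↦ -1·1·0·1 = 0
  -2*Y*Z ↦ -2·1·0·5 = 0
  Z**2 ↦ 1·1·1·25 = 25
Sum: F(6, 0, 5) = (36) + (0) + (60) + (0) + (0) + (25) = 121.
Reducing mod 7: 121 ≡ 2 (mod 7).
Since F(a, b, c) ≡ 2 ≠ 0 (mod 7), P does NOT lie on the curve.


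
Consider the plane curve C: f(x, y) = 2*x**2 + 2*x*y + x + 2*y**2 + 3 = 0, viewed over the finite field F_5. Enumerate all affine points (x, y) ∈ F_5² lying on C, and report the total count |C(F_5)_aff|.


Affine F_5-points: {(0, 1), (0, 4), (1, 1), (1, 3), (3, 3), (3, 4)}; count = 6.

For each of the 25 pairs (x, y) ∈ F_5², evaluate f(x, y) mod 5. Record the zeros.
  x = 0: [0↦3, 1↦0, 2↦1, 3↦1, 4↦0]  zeros at y ∈ {1, 4}
  x = 1: [0↦1, 1↦0, 2↦3, 3↦0, 4↦1]  zeros at y ∈ {1, 3}
  x = 2: [0↦3, 1↦4, 2↦4, 3↦3, 4↦1]  zeros at y ∈ ∅
  x = 3: [0↦4, 1↦2, 2↦4, 3↦0, 4↦0]  zeros at y ∈ {3, 4}
  x = 4: [0↦4, 1↦4, 2↦3, 3↦1, 4↦3]  zeros at y ∈ ∅
Collecting zeros: affine points = {(0, 1), (0, 4), (1, 1), (1, 3), (3, 3), (3, 4)}.
Total count |C(F_5)_aff| = 6.


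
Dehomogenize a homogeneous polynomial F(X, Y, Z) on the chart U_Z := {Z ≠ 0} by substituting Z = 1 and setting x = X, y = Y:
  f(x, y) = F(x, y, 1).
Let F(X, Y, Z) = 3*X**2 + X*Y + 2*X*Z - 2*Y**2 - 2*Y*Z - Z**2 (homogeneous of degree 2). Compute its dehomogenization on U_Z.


f(x, y) = 3*x**2 + x*y + 2*x - 2*y**2 - 2*y - 1

On U_Z we set Z = 1. Each monomial c·X^i·Y^j·Z^k in F becomes c·x^i·y^j·1^k = c·x^i·y^j.
Substituting Z = 1: F(X, Y, 1) = 3*x**2 + x*y + 2*x - 2*y**2 - 2*y - 1.
Note: deg(f) ≤ deg(F) = 2; strict inequality happens when F is divisible by Z (lost terms).


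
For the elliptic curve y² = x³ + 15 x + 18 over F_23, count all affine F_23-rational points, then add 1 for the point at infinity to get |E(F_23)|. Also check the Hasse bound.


Affine points = {(0, 8), (0, 15), (4, 2), (4, 21), (6, 5), (6, 18), (7, 11), (7, 12), (8, 11), (8, 12), (9, 10), (9, 13), (10, 8), (10, 15), (13, 8), (13, 15), (18, 5), (18, 18), (19, 3), (19, 20), (21, 7), (21, 16), (22, 5), (22, 18)}; affine count = 24; |E(F_23)| = 25.

Discriminant check: Δ ∝ 4a³ + 27b² = 4·15³ + 27·18² = 4·3375 + 27·324 ≡ 7 (mod 23). Nonzero ⇒ E is nonsingular.
For each x ∈ F_23, compute rhs = x³ + 15·x + 18 mod 23, then count y ∈ F_23 with y² ≡ rhs.
  x = 0: rhs = 18, matching y values: 8, 15 (2 points).
  x = 1: rhs = 11, matching y values: none (0 points).
  x = 2: rhs = 10, matching y values: none (0 points).
  x = 3: rhs = 21, matching y values: none (0 points).
  x = 4: rhs = 4, matching y values: 2, 21 (2 points).
  x = 5: rhs = 11, matching y values: none (0 points).
  x = 6: rhs = 2, matching y values: 5, 18 (2 points).
  x = 7: rhs = 6, matching y values: 11, 12 (2 points).
  x = 8: rhs = 6, matching y values: 11, 12 (2 points).
  x = 9: rhs = 8, matching y values: 10, 13 (2 points).
  x = 10: rhs = 18, matching y values: 8, 15 (2 points).
  x = 11: rhs = 19, matching y values: none (0 points).
  x = 12: rhs = 17, matching y values: none (0 points).
  x = 13: rhs = 18, matching y values: 8, 15 (2 points).
  x = 14: rhs = 5, matching y values: none (0 points).
  x = 15: rhs = 7, matching y values: none (0 points).
  x = 16: rhs = 7, matching y values: none (0 points).
  x = 17: rhs = 11, matching y values: none (0 points).
  x = 18: rhs = 2, matching y values: 5, 18 (2 points).
  x = 19: rhs = 9, matching y values: 3, 20 (2 points).
  x = 20: rhs = 15, matching y values: none (0 points).
  x = 21: rhs = 3, matching y values: 7, 16 (2 points).
  x = 22: rhs = 2, matching y values: 5, 18 (2 points).
Total affine count: 24.
Full point count |E(F_23)| = 24 + 1 = 25.
Hasse bound: |25 − (23+1)| = |1| = 1 ≤ 2√23 ≈ 9.5917 ✓.


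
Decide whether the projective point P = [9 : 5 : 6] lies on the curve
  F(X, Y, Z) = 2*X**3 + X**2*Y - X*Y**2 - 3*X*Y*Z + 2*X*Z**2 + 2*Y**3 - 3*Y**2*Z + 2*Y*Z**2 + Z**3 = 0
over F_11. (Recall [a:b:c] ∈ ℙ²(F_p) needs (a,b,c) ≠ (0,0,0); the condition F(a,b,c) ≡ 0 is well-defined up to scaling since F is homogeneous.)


F(9,5,6) ≡ 4 (mod 11); P is NOT on the curve.

Evaluate F(9, 5, 6) term-by-term (mod 11).
  2*X**3 ↦ 2·729·1·1 = 1458
  X**2*Y ↦ 1·81·5·1 = 405
  -X*Y**2 ↦ -1·9·25·1 = -225
  -3*X*Y*Z ↦ -3·9·5·6 = -810
  2*X*Z**2 ↦ 2·9·1·36 = 648
  2*Y**3 ↦ 2·1·125·1 = 250
  -3*Y**2*Z ↦ -3·1·25·6 = -450
  2*Y*Z**2 ↦ 2·1·5·36 = 360
  Z**3 ↦ 1·1·1·216 = 216
Sum: F(9, 5, 6) = (1458) + (405) + (-225) + (-810) + (648) + (250) + (-450) + (360) + (216) = 1852.
Reducing mod 11: 1852 ≡ 4 (mod 11).
Since F(a, b, c) ≡ 4 ≠ 0 (mod 11), P does NOT lie on the curve.


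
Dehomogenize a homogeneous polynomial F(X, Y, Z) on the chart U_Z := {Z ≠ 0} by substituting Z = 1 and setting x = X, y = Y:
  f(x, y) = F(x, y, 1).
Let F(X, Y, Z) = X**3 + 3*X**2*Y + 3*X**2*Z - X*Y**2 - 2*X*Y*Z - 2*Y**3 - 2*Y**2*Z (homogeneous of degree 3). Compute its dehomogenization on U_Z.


f(x, y) = x**3 + 3*x**2*y + 3*x**2 - x*y**2 - 2*x*y - 2*y**3 - 2*y**2

On U_Z we set Z = 1. Each monomial c·X^i·Y^j·Z^k in F becomes c·x^i·y^j·1^k = c·x^i·y^j.
Substituting Z = 1: F(X, Y, 1) = x**3 + 3*x**2*y + 3*x**2 - x*y**2 - 2*x*y - 2*y**3 - 2*y**2.
Note: deg(f) ≤ deg(F) = 3; strict inequality happens when F is divisible by Z (lost terms).


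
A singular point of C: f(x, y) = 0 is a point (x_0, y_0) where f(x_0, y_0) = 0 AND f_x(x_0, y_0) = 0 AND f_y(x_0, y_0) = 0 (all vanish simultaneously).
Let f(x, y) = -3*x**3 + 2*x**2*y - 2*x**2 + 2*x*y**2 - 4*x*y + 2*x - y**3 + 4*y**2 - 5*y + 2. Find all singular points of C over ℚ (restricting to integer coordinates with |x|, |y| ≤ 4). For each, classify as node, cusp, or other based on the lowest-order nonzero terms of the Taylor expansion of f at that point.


Singular points: {(0, 1)}; classification: cusp.

Compute partial derivatives:
  f_x = -9*x**2 + 4*x*y - 4*x + 2*y**2 - 4*y + 2.
  f_y = 2*x**2 + 4*x*y - 4*x - 3*y**2 + 8*y - 5.
Scan x_0 ∈ {−4, ..., 4}. For each x_0, f_y(x_0, y) is a polynomial in y; find its integer roots y ∈ {−4, ..., 4}, then test f_x and f at those candidates.
  x = -4: f_y(-4, y) = -3*y**2 - 8*y + 43; no integer root y with |y| ≤ 4.
  x = -3: f_y(-3, y) = -3*y**2 - 4*y + 25; no integer root y with |y| ≤ 4.
  x = -2: f_y(-2, y) = 11 - 3*y**2; no integer root y with |y| ≤ 4.
  x = -1: f_y(-1, y) = -3*y**2 + 4*y + 1; no integer root y with |y| ≤ 4.
  x = 0: f_y(0, y) = -3*y**2 + 8*y - 5; vanishes at y ∈ {1}. (0, 1): f_x = 0, f = 0 — SINGULAR.
  x = 1: f_y(1, y) = -3*y**2 + 12*y - 7; no integer root y with |y| ≤ 4.
  x = 2: f_y(2, y) = -3*y**2 + 16*y - 5; no integer root y with |y| ≤ 4.
  x = 3: f_y(3, y) = -3*y**2 + 20*y + 1; no integer root y with |y| ≤ 4.
  x = 4: f_y(4, y) = -3*y**2 + 24*y + 11; no integer root y with |y| ≤ 4.
Only singular point on the grid: (0, 1).
Classify: substitute x = 0 + u, y = 1 + v and expand: f = -3*u**3 + 2*u**2*v + 2*u*v**2 - v**3 + v**2.
No constant or linear terms (consistent with a singular point). Quadratic part: v**2. Cubic part: -3*u**3 + 2*u**2*v + 2*u*v**2 - v**3.
The quadratic part v**2 is a perfect square, so there is a single (double) tangent line v = 0, i.e. y = 1. Restricting the cubic part to that line (v = 0) leaves -3*u**3 ≠ 0, so f is not divisible by v and the branch is v² ≈ 3*u**3 to lowest order — this is a cusp.
Classification: cusp.


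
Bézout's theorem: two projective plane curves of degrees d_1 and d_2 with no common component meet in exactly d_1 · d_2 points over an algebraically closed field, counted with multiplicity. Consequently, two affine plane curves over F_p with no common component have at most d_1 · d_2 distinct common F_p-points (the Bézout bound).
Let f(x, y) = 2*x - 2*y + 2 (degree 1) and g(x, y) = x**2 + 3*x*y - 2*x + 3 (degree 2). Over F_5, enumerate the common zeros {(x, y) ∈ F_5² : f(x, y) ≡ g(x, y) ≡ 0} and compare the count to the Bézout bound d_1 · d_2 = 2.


Common zeros: ∅; count = 0; Bézout bound = 2.

deg(f) = 1, deg(g) = 2, so Bézout bound = 2.
Scan x ∈ F_5. For each x, list the y ∈ F_5 with f(x, y) ≡ 0 and those with g(x, y) ≡ 0 (mod 5); the common zeros in that column are the intersection.
  x = 0: f ≡ 0 at y ∈ {1}; g ≡ 0 at y ∈ ∅; common: ∅.
  x = 1: f ≡ 0 at y ∈ {2}; g ≡ 0 at y ∈ {1}; common: ∅.
  x = 2: f ≡ 0 at y ∈ {3}; g ≡ 0 at y ∈ {2}; common: ∅.
  x = 3: f ≡ 0 at y ∈ {4}; g ≡ 0 at y ∈ {1}; common: ∅.
  x = 4: f ≡ 0 at y ∈ {0}; g ≡ 0 at y ∈ {2}; common: ∅.
Collecting: common zeros = ∅, so the count is 0.
Comparison with the Bézout bound: 0 ≤ 2 = deg(f)·deg(g), as expected for curves with no common component (the affine F_5-count falls short of the bound because intersections may lie at infinity, over extension fields, or carry multiplicity).


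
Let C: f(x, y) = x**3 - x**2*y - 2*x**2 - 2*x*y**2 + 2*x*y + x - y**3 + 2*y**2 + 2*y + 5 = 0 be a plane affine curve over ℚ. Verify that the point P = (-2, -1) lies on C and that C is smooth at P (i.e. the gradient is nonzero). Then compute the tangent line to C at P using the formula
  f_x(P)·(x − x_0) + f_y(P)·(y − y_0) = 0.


Tangent line at P: 13*x - 21*y + 5 = 0.

Step 1: f(-2, -1) = 0, so P lies on C.
Step 2: partial derivatives
  f_x(x, y) = 3*x**2 - 2*x*y - 4*x - 2*y**2 + 2*y + 1, f_y(x, y) = -x**2 - 4*x*y + 2*x - 3*y**2 + 4*y + 2.
  f_x(P) = 13, f_y(P) = -21 (gradient nonzero, so P is smooth).
Step 3: tangent line at P: 13·(x − -2) + -21·(y − -1) = 0.
Expanding: 13*x - 21*y + 5 = 0.


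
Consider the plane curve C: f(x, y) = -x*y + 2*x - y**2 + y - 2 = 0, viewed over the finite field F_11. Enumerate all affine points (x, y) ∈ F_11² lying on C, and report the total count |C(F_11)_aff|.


Affine F_11-points: {(0, 5), (0, 7), (1, 0), (2, 1), (2, 9), (3, 3), (3, 6), (4, 4), (5, 8), (5, 10)}; count = 10.

For each of the 121 pairs (x, y) ∈ F_11², evaluate f(x, y) mod 11. Record the zeros.
  x = 0: [0↦9, 1↦9, 2↦7, 3↦3, 4↦8, 5↦0, 6↦1, 7↦0, 8↦8, 9↦3, 10↦7]  zeros at y ∈ {5, 7}
  x = 1: [0↦0, 1↦10, 2↦7, 3↦2, 4↦6, 5↦8, 6↦8, 7↦6, 8↦2, 9↦7, 10↦10]  zeros at y ∈ {0}
  x = 2: [0↦2, 1↦0, 2↦7, 3↦1, 4↦4, 5↦5, 6↦4, 7↦1, 8↦7, 9↦0, 10↦2]  zeros at y ∈ {1, 9}
  x = 3: [0↦4, 1↦1, 2↦7, 3↦0, 4↦2, 5↦2, 6↦0, 7↦7, 8↦1, 9↦4, 10↦5]  zeros at y ∈ {3, 6}
  x = 4: [0↦6, 1↦2, 2↦7, 3↦10, 4↦0, 5↦10, 6↦7, 7↦2, 8↦6, 9↦8, 10↦8]  zeros at y ∈ {4}
  x = 5: [0↦8, 1↦3, 2↦7, 3↦9, 4↦9, 5↦7, 6↦3, 7↦8, 8↦0, 9↦1, 10↦0]  zeros at y ∈ {8, 10}
  x = 6: [0↦10, 1↦4, 2↦7, 3↦8, 4↦7, 5↦4, 6↦10, 7↦3, 8↦5, 9↦5, 10↦3]  zeros at y ∈ ∅
  x = 7: [0↦1, 1↦5, 2↦7, 3↦7, 4↦5, 5↦1, 6↦6, 7↦9, 8↦10, 9↦9, 10↦6]  zeros at y ∈ ∅
  x = 8: [0↦3, 1↦6, 2↦7, 3↦6, 4↦3, 5↦9, 6↦2, 7↦4, 8↦4, 9↦2, 10↦9]  zeros at y ∈ ∅
  x = 9: [0↦5, 1↦7, 2↦7, 3↦5, 4↦1, 5↦6, 6↦9, 7↦10, 8↦9, 9↦6, 10↦1]  zeros at y ∈ ∅
  x = 10: [0↦7, 1↦8, 2↦7, 3↦4, 4↦10, 5↦3, 6↦5, 7↦5, 8↦3, 9↦10, 10↦4]  zeros at y ∈ ∅
Collecting zeros: affine points = {(0, 5), (0, 7), (1, 0), (2, 1), (2, 9), (3, 3), (3, 6), (4, 4), (5, 8), (5, 10)}.
Total count |C(F_11)_aff| = 10.


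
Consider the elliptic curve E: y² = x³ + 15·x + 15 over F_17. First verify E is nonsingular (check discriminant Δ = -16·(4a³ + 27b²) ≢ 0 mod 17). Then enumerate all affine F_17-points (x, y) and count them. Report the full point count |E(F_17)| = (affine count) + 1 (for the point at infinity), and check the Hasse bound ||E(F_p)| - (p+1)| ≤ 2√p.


Affine points = {(0, 7), (0, 10), (2, 6), (2, 11), (3, 6), (3, 11), (6, 7), (6, 10), (7, 2), (7, 15), (8, 1), (8, 16), (10, 3), (10, 14), (11, 7), (11, 10), (12, 6), (12, 11), (16, 4), (16, 13)}; affine count = 20; |E(F_17)| = 21.

Discriminant check: Δ ∝ 4a³ + 27b² = 4·15³ + 27·15² = 4·3375 + 27·225 ≡ 8 (mod 17). Nonzero ⇒ E is nonsingular.
For each x ∈ F_17, compute rhs = x³ + 15·x + 15 mod 17, then count y ∈ F_17 with y² ≡ rhs.
  x = 0: rhs = 15, matching y values: 7, 10 (2 points).
  x = 1: rhs = 14, matching y values: none (0 points).
  x = 2: rhs = 2, matching y values: 6, 11 (2 points).
  x = 3: rhs = 2, matching y values: 6, 11 (2 points).
  x = 4: rhs = 3, matching y values: none (0 points).
  x = 5: rhs = 11, matching y values: none (0 points).
  x = 6: rhs = 15, matching y values: 7, 10 (2 points).
  x = 7: rhs = 4, matching y values: 2, 15 (2 points).
  x = 8: rhs = 1, matching y values: 1, 16 (2 points).
  x = 9: rhs = 12, matching y values: none (0 points).
  x = 10: rhs = 9, matching y values: 3, 14 (2 points).
  x = 11: rhs = 15, matching y values: 7, 10 (2 points).
  x = 12: rhs = 2, matching y values: 6, 11 (2 points).
  x = 13: rhs = 10, matching y values: none (0 points).
  x = 14: rhs = 11, matching y values: none (0 points).
  x = 15: rhs = 11, matching y values: none (0 points).
  x = 16: rhs = 16, matching y values: 4, 13 (2 points).
Total affine count: 20.
Full point count |E(F_17)| = 20 + 1 = 21.
Hasse bound: |21 − (17+1)| = |3| = 3 ≤ 2√17 ≈ 8.2462 ✓.


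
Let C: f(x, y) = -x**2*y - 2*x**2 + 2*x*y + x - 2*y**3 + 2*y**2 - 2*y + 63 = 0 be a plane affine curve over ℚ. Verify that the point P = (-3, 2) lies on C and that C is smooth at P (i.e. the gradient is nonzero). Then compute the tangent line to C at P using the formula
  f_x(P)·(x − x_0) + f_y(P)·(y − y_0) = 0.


Tangent line at P: 29*x - 33*y + 153 = 0.

Step 1: f(-3, 2) = 0, so P lies on C.
Step 2: partial derivatives
  f_x(x, y) = -2*x*y - 4*x + 2*y + 1, f_y(x, y) = -x**2 + 2*x - 6*y**2 + 4*y - 2.
  f_x(P) = 29, f_y(P) = -33 (gradient nonzero, so P is smooth).
Step 3: tangent line at P: 29·(x − -3) + -33·(y − 2) = 0.
Expanding: 29*x - 33*y + 153 = 0.


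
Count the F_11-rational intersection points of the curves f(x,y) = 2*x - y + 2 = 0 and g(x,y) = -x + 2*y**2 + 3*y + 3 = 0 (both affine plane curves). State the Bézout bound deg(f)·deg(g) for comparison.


Common zeros: ∅; count = 0; Bézout bound = 2.

deg(f) = 1, deg(g) = 2, so Bézout bound = 2.
Scan x ∈ F_11. For each x, list the y ∈ F_11 with f(x, y) ≡ 0 and those with g(x, y) ≡ 0 (mod 11); the common zeros in that column are the intersection.
  x = 0: f ≡ 0 at y ∈ {2}; g ≡ 0 at y ∈ ∅; common: ∅.
  x = 1: f ≡ 0 at y ∈ {4}; g ≡ 0 at y ∈ {7, 8}; common: ∅.
  x = 2: f ≡ 0 at y ∈ {6}; g ≡ 0 at y ∈ {5, 10}; common: ∅.
  x = 3: f ≡ 0 at y ∈ {8}; g ≡ 0 at y ∈ {0, 4}; common: ∅.
  x = 4: f ≡ 0 at y ∈ {10}; g ≡ 0 at y ∈ ∅; common: ∅.
  x = 5: f ≡ 0 at y ∈ {1}; g ≡ 0 at y ∈ {6, 9}; common: ∅.
  x = 6: f ≡ 0 at y ∈ {3}; g ≡ 0 at y ∈ {2}; common: ∅.
  x = 7: f ≡ 0 at y ∈ {5}; g ≡ 0 at y ∈ ∅; common: ∅.
  x = 8: f ≡ 0 at y ∈ {7}; g ≡ 0 at y ∈ {1, 3}; common: ∅.
  x = 9: f ≡ 0 at y ∈ {9}; g ≡ 0 at y ∈ ∅; common: ∅.
  x = 10: f ≡ 0 at y ∈ {0}; g ≡ 0 at y ∈ ∅; common: ∅.
Collecting: common zeros = ∅, so the count is 0.
Comparison with the Bézout bound: 0 ≤ 2 = deg(f)·deg(g), as expected for curves with no common component (the affine F_11-count falls short of the bound because intersections may lie at infinity, over extension fields, or carry multiplicity).


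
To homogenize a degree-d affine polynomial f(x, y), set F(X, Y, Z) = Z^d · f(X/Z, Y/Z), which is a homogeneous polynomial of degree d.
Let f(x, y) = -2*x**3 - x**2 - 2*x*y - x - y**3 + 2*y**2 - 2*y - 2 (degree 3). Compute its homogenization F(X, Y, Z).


F(X, Y, Z) = -2*X**3 - X**2*Z - 2*X*Y*Z - X*Z**2 - Y**3 + 2*Y**2*Z - 2*Y*Z**2 - 2*Z**3

deg(f) = 3.
Substitute x = X/Z, y = Y/Z into f, then multiply by Z^3.
  monomial -2·x^3·y^0 ↦ -2·X^3·Y^0·Z^0.
  monomial -1·x^2·y^0 ↦ -1·X^2·Y^0·Z^1.
  monomial -2·x^1·y^1 ↦ -2·X^1·Y^1·Z^1.
  monomial -1·x^1·y^0 ↦ -1·X^1·Y^0·Z^2.
  monomial -1·x^0·y^3 ↦ -1·X^0·Y^3·Z^0.
  monomial 2·x^0·y^2 ↦ 2·X^0·Y^2·Z^1.
  monomial -2·x^0·y^1 ↦ -2·X^0·Y^1·Z^2.
  monomial -2·x^0·y^0 ↦ -2·X^0·Y^0·Z^3.
Collecting: F(X, Y, Z) = -2*X**3 - X**2*Z - 2*X*Y*Z - X*Z**2 - Y**3 + 2*Y**2*Z - 2*Y*Z**2 - 2*Z**3.


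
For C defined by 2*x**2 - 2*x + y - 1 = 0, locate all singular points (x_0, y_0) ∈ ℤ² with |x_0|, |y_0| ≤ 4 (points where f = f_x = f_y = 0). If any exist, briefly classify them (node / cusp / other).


No singular points in the scanned grid; C is smooth there.

Compute partial derivatives:
  f_x = 4*x - 2.
  f_y = 1.
f_y = 1 is a nonzero constant, so f_y never vanishes: no point (x, y) can satisfy f = f_x = f_y = 0. In particular no (x, y) ∈ {−4, ..., 4}² is singular; the curve is smooth.


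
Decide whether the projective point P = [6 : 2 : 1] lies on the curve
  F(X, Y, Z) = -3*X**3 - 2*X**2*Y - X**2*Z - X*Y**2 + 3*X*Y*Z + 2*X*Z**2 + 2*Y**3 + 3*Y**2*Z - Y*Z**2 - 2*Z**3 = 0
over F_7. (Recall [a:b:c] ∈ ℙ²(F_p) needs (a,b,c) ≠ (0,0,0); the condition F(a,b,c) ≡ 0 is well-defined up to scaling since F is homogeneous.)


F(6,2,1) ≡ 4 (mod 7); P is NOT on the curve.

Evaluate F(6, 2, 1) term-by-term (mod 7).
  -3*X**3 ↦ -3·216·1·1 = -648
  -2*X**2*Y ↦ -2·36·2·1 = -144
  -X**2*Z ↦ -1·36·1·1 = -36
  -X*Y**2 ↦ -1·6·4·1 = -24
  3*X*Y*Z ↦ 3·6·2·1 = 36
  2*X*Z**2 ↦ 2·6·1·1 = 12
  2*Y**3 ↦ 2·1·8·1 = 16
  3*Y**2*Z ↦ 3·1·4·1 = 12
  -Y*Z**2 ↦ -1·1·2·1 = -2
  -2*Z**3 ↦ -2·1·1·1 = -2
Sum: F(6, 2, 1) = (-648) + (-144) + (-36) + (-24) + (36) + (12) + (16) + (12) + (-2) + (-2) = -780.
Reducing mod 7: -780 ≡ 4 (mod 7).
Since F(a, b, c) ≡ 4 ≠ 0 (mod 7), P does NOT lie on the curve.


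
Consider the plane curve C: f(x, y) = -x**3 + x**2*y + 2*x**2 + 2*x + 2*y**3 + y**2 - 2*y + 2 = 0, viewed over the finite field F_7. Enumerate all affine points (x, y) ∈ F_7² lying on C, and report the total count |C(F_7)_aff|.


Affine F_7-points: {(1, 1), (5, 0), (6, 2), (6, 3), (6, 5)}; count = 5.

For each of the 49 pairs (x, y) ∈ F_7², evaluate f(x, y) mod 7. Record the zeros.
  x = 0: [0↦2, 1↦3, 2↦4, 3↦3, 4↦5, 5↦1, 6↦3]  zeros at y ∈ ∅
  x = 1: [0↦5, 1↦0, 2↦2, 3↦2, 4↦5, 5↦2, 6↦5]  zeros at y ∈ {1}
  x = 2: [0↦6, 1↦4, 2↦2, 3↦5, 4↦4, 5↦4, 6↦3]  zeros at y ∈ ∅
  x = 3: [0↦6, 1↦2, 2↦5, 3↦6, 4↦3, 5↦1, 6↦5]  zeros at y ∈ ∅
  x = 4: [0↦6, 1↦2, 2↦5, 3↦6, 4↦3, 5↦1, 6↦5]  zeros at y ∈ ∅
  x = 5: [0↦0, 1↦5, 2↦3, 3↦6, 4↦5, 5↦5, 6↦4]  zeros at y ∈ {0}
  x = 6: [0↦3, 1↦5, 2↦0, 3↦0, 4↦3, 5↦0, 6↦3]  zeros at y ∈ {2, 3, 5}
Collecting zeros: affine points = {(1, 1), (5, 0), (6, 2), (6, 3), (6, 5)}.
Total count |C(F_7)_aff| = 5.


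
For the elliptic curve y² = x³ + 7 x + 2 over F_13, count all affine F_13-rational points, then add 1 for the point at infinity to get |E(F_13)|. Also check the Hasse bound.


Affine points = {(1, 6), (1, 7), (4, 4), (4, 9), (6, 0), (7, 2), (7, 11), (9, 1), (9, 12)}; affine count = 9; |E(F_13)| = 10.

Discriminant check: Δ ∝ 4a³ + 27b² = 4·7³ + 27·2² = 4·343 + 27·4 ≡ 11 (mod 13). Nonzero ⇒ E is nonsingular.
For each x ∈ F_13, compute rhs = x³ + 7·x + 2 mod 13, then count y ∈ F_13 with y² ≡ rhs.
  x = 0: rhs = 2, matching y values: none (0 points).
  x = 1: rhs = 10, matching y values: 6, 7 (2 points).
  x = 2: rhs = 11, matching y values: none (0 points).
  x = 3: rhs = 11, matching y values: none (0 points).
  x = 4: rhs = 3, matching y values: 4, 9 (2 points).
  x = 5: rhs = 6, matching y values: none (0 points).
  x = 6: rhs = 0, matching y values: 0 (1 points).
  x = 7: rhs = 4, matching y values: 2, 11 (2 points).
  x = 8: rhs = 11, matching y values: none (0 points).
  x = 9: rhs = 1, matching y values: 1, 12 (2 points).
  x = 10: rhs = 6, matching y values: none (0 points).
  x = 11: rhs = 6, matching y values: none (0 points).
  x = 12: rhs = 7, matching y values: none (0 points).
Total affine count: 9.
Full point count |E(F_13)| = 9 + 1 = 10.
Hasse bound: |10 − (13+1)| = |-4| = 4 ≤ 2√13 ≈ 7.2111 ✓.


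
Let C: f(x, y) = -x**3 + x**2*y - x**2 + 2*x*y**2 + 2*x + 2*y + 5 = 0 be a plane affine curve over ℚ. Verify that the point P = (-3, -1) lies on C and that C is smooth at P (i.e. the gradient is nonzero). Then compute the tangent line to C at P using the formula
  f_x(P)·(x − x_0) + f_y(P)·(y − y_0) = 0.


Tangent line at P: -11*x + 23*y - 10 = 0.

Step 1: f(-3, -1) = 0, so P lies on C.
Step 2: partial derivatives
  f_x(x, y) = -3*x**2 + 2*x*y - 2*x + 2*y**2 + 2, f_y(x, y) = x**2 + 4*x*y + 2.
  f_x(P) = -11, f_y(P) = 23 (gradient nonzero, so P is smooth).
Step 3: tangent line at P: -11·(x − -3) + 23·(y − -1) = 0.
Expanding: -11*x + 23*y - 10 = 0.


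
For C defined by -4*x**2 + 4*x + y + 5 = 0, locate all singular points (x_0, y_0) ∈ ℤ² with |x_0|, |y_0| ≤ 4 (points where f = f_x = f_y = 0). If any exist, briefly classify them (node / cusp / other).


No singular points in the scanned grid; C is smooth there.

Compute partial derivatives:
  f_x = 4 - 8*x.
  f_y = 1.
f_y = 1 is a nonzero constant, so f_y never vanishes: no point (x, y) can satisfy f = f_x = f_y = 0. In particular no (x, y) ∈ {−4, ..., 4}² is singular; the curve is smooth.


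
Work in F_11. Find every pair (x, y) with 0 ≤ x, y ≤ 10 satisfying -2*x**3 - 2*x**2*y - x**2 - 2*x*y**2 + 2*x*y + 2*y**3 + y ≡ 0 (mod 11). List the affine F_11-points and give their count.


Affine F_11-points: {(0, 0), (0, 4), (0, 7), (1, 6), (2, 3), (4, 3), (4, 5), (4, 7), (5, 0), (5, 7), (5, 9), (7, 3), (8, 5), (8, 9), (9, 2), (10, 5)}; count = 16.

For each of the 121 pairs (x, y) ∈ F_11², evaluate f(x, y) mod 11. Record the zeros.
  x = 0: [0↦0, 1↦3, 2↦7, 3↦2, 4↦0, 5↦2, 6↦9, 7↦0, 8↦9, 9↦4, 10↦8]  zeros at y ∈ {0, 4, 7}
  x = 1: [0↦8, 1↦9, 2↦7, 3↦3, 4↦9, 5↦4, 6↦0, 7↦9, 8↦10, 9↦4, 10↦3]  zeros at y ∈ {6}
  x = 2: [0↦2, 1↦8, 2↦7, 3↦0, 4↦10, 5↦5, 6↦8, 7↦9, 8↦9, 9↦9, 10↦10]  zeros at y ∈ {3}
  x = 3: [0↦3, 1↦10, 2↦6, 3↦3, 4↦2, 5↦4, 6↦10, 7↦10, 8↦5, 9↦7, 10↦6]  zeros at y ∈ ∅
  x = 4: [0↦10, 1↦3, 2↦3, 3↦0, 4↦6, 5↦0, 6↦5, 7↦0, 8↦8, 9↦8, 10↦1]  zeros at y ∈ {3, 5, 7}
  x = 5: [0↦0, 1↦8, 2↦8, 3↦1, 4↦10, 5↦3, 6↦3, 7↦0, 8↦6, 9↦0, 10↦5]  zeros at y ∈ {0, 7, 9}
  x = 6: [0↦5, 1↦2, 2↦9, 3↦5, 4↦2, 5↦1, 6↦3, 7↦9, 8↦9, 9↦4, 10↦6]  zeros at y ∈ ∅
  x = 7: [0↦2, 1↦6, 2↦5, 3↦0, 4↦3, 5↦4, 6↦4, 7↦4, 8↦5, 9↦8, 10↦3]  zeros at y ∈ {3}
  x = 8: [0↦1, 1↦8, 2↦6, 3↦7, 4↦1, 5↦0, 6↦5, 7↦6, 8↦4, 9↦0, 10↦6]  zeros at y ∈ {5, 9}
  x = 9: [0↦1, 1↦7, 2↦0, 3↦3, 4↦6, 5↦10, 6↦5, 7↦3, 8↦5, 9↦1, 10↦3]  zeros at y ∈ {2}
  x = 10: [0↦1, 1↦2, 2↦8, 3↦9, 4↦6, 5↦0, 6↦3, 7↦5, 8↦7, 9↦10, 10↦4]  zeros at y ∈ {5}
Collecting zeros: affine points = {(0, 0), (0, 4), (0, 7), (1, 6), (2, 3), (4, 3), (4, 5), (4, 7), (5, 0), (5, 7), (5, 9), (7, 3), (8, 5), (8, 9), (9, 2), (10, 5)}.
Total count |C(F_11)_aff| = 16.


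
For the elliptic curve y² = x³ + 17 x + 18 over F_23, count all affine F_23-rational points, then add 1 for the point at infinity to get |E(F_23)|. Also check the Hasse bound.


Affine points = {(0, 8), (0, 15), (1, 6), (1, 17), (3, 2), (3, 21), (4, 9), (4, 14), (9, 7), (9, 16), (11, 8), (11, 15), (12, 8), (12, 15), (16, 4), (16, 19), (19, 1), (19, 22), (20, 3), (20, 20), (22, 0)}; affine count = 21; |E(F_23)| = 22.

Discriminant check: Δ ∝ 4a³ + 27b² = 4·17³ + 27·18² = 4·4913 + 27·324 ≡ 18 (mod 23). Nonzero ⇒ E is nonsingular.
For each x ∈ F_23, compute rhs = x³ + 17·x + 18 mod 23, then count y ∈ F_23 with y² ≡ rhs.
  x = 0: rhs = 18, matching y values: 8, 15 (2 points).
  x = 1: rhs = 13, matching y values: 6, 17 (2 points).
  x = 2: rhs = 14, matching y values: none (0 points).
  x = 3: rhs = 4, matching y values: 2, 21 (2 points).
  x = 4: rhs = 12, matching y values: 9, 14 (2 points).
  x = 5: rhs = 21, matching y values: none (0 points).
  x = 6: rhs = 14, matching y values: none (0 points).
  x = 7: rhs = 20, matching y values: none (0 points).
  x = 8: rhs = 22, matching y values: none (0 points).
  x = 9: rhs = 3, matching y values: 7, 16 (2 points).
  x = 10: rhs = 15, matching y values: none (0 points).
  x = 11: rhs = 18, matching y values: 8, 15 (2 points).
  x = 12: rhs = 18, matching y values: 8, 15 (2 points).
  x = 13: rhs = 21, matching y values: none (0 points).
  x = 14: rhs = 10, matching y values: none (0 points).
  x = 15: rhs = 14, matching y values: none (0 points).
  x = 16: rhs = 16, matching y values: 4, 19 (2 points).
  x = 17: rhs = 22, matching y values: none (0 points).
  x = 18: rhs = 15, matching y values: none (0 points).
  x = 19: rhs = 1, matching y values: 1, 22 (2 points).
  x = 20: rhs = 9, matching y values: 3, 20 (2 points).
  x = 21: rhs = 22, matching y values: none (0 points).
  x = 22: rhs = 0, matching y values: 0 (1 points).
Total affine count: 21.
Full point count |E(F_23)| = 21 + 1 = 22.
Hasse bound: |22 − (23+1)| = |-2| = 2 ≤ 2√23 ≈ 9.5917 ✓.


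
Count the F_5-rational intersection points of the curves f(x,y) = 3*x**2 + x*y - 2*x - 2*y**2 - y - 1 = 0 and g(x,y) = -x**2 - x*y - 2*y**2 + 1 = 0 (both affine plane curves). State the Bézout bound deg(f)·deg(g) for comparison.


Common zeros: {(1, 0), (4, 3)}; count = 2; Bézout bound = 4.

deg(f) = 2, deg(g) = 2, so Bézout bound = 4.
Scan x ∈ F_5. For each x, list the y ∈ F_5 with f(x, y) ≡ 0 and those with g(x, y) ≡ 0 (mod 5); the common zeros in that column are the intersection.
  x = 0: f ≡ 0 at y ∈ ∅; g ≡ 0 at y ∈ ∅; common: ∅.
  x = 1: f ≡ 0 at y ∈ {0}; g ≡ 0 at y ∈ {0, 2}; common: {0}.
  x = 2: f ≡ 0 at y ∈ ∅; g ≡ 0 at y ∈ {2}; common: ∅.
  x = 3: f ≡ 0 at y ∈ {0, 1}; g ≡ 0 at y ∈ {3}; common: ∅.
  x = 4: f ≡ 0 at y ∈ {1, 3}; g ≡ 0 at y ∈ {0, 3}; common: {3}.
Collecting: common zeros = {(1, 0), (4, 3)}, so the count is 2.
Comparison with the Bézout bound: 2 ≤ 4 = deg(f)·deg(g), as expected for curves with no common component (the affine F_5-count falls short of the bound because intersections may lie at infinity, over extension fields, or carry multiplicity).


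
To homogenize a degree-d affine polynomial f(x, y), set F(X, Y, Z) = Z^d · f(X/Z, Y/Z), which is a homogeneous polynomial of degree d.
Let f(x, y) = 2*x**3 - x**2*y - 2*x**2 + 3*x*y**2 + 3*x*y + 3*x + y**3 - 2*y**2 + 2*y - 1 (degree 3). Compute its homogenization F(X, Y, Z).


F(X, Y, Z) = 2*X**3 - X**2*Y - 2*X**2*Z + 3*X*Y**2 + 3*X*Y*Z + 3*X*Z**2 + Y**3 - 2*Y**2*Z + 2*Y*Z**2 - Z**3

deg(f) = 3.
Substitute x = X/Z, y = Y/Z into f, then multiply by Z^3.
  monomial 2·x^3·y^0 ↦ 2·X^3·Y^0·Z^0.
  monomial -1·x^2·y^1 ↦ -1·X^2·Y^1·Z^0.
  monomial -2·x^2·y^0 ↦ -2·X^2·Y^0·Z^1.
  monomial 3·x^1·y^2 ↦ 3·X^1·Y^2·Z^0.
  monomial 3·x^1·y^1 ↦ 3·X^1·Y^1·Z^1.
  monomial 3·x^1·y^0 ↦ 3·X^1·Y^0·Z^2.
  monomial 1·x^0·y^3 ↦ 1·X^0·Y^3·Z^0.
  monomial -2·x^0·y^2 ↦ -2·X^0·Y^2·Z^1.
  monomial 2·x^0·y^1 ↦ 2·X^0·Y^1·Z^2.
  monomial -1·x^0·y^0 ↦ -1·X^0·Y^0·Z^3.
Collecting: F(X, Y, Z) = 2*X**3 - X**2*Y - 2*X**2*Z + 3*X*Y**2 + 3*X*Y*Z + 3*X*Z**2 + Y**3 - 2*Y**2*Z + 2*Y*Z**2 - Z**3.


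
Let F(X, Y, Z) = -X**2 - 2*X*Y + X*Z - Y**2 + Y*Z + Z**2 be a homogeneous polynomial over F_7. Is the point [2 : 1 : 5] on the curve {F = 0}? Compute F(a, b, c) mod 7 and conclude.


F(2,1,5) ≡ 3 (mod 7); P is NOT on the curve.

Evaluate F(2, 1, 5) term-by-term (mod 7).
  -X**2 ↦ -1·4·1·1 = -4
  -2*X*Y ↦ -2·2·1·1 = -4
  X*Z ↦ 1·2·1·5 = 10
  -Y**2 ↦ -1·1·1·1 = -1
  Y*Z ↦ 1·1·1·5 = 5
  Z**2 ↦ 1·1·1·25 = 25
Sum: F(2, 1, 5) = (-4) + (-4) + (10) + (-1) + (5) + (25) = 31.
Reducing mod 7: 31 ≡ 3 (mod 7).
Since F(a, b, c) ≡ 3 ≠ 0 (mod 7), P does NOT lie on the curve.


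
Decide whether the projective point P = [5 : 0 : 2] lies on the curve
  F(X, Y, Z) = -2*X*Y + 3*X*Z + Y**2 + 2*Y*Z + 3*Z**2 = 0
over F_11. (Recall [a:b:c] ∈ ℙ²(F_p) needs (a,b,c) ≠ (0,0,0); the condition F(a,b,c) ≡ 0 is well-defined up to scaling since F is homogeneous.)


F(5,0,2) ≡ 9 (mod 11); P is NOT on the curve.

Evaluate F(5, 0, 2) term-by-term (mod 11).
  -2*X*Y ↦ -2·5·0·1 = 0
  3*X*Z ↦ 3·5·1·2 = 30
  Y**2 ↦ 1·1·0·1 = 0
  2*Y*Z ↦ 2·1·0·2 = 0
  3*Z**2 ↦ 3·1·1·4 = 12
Sum: F(5, 0, 2) = (0) + (30) + (0) + (0) + (12) = 42.
Reducing mod 11: 42 ≡ 9 (mod 11).
Since F(a, b, c) ≡ 9 ≠ 0 (mod 11), P does NOT lie on the curve.


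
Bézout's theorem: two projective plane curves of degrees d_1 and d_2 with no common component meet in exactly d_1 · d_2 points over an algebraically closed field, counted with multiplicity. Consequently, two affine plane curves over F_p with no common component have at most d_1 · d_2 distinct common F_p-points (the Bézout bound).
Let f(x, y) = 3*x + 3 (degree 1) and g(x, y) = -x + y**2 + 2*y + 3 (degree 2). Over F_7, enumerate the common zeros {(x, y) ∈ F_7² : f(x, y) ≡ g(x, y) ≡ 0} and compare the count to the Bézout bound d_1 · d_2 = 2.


Common zeros: {(6, 1), (6, 4)}; count = 2; Bézout bound = 2.

deg(f) = 1, deg(g) = 2, so Bézout bound = 2.
Scan x ∈ F_7. For each x, list the y ∈ F_7 with f(x, y) ≡ 0 and those with g(x, y) ≡ 0 (mod 7); the common zeros in that column are the intersection.
  x = 0: f ≡ 0 at y ∈ ∅; g ≡ 0 at y ∈ ∅; common: ∅.
  x = 1: f ≡ 0 at y ∈ ∅; g ≡ 0 at y ∈ ∅; common: ∅.
  x = 2: f ≡ 0 at y ∈ ∅; g ≡ 0 at y ∈ {6}; common: ∅.
  x = 3: f ≡ 0 at y ∈ ∅; g ≡ 0 at y ∈ {0, 5}; common: ∅.
  x = 4: f ≡ 0 at y ∈ ∅; g ≡ 0 at y ∈ {2, 3}; common: ∅.
  x = 5: f ≡ 0 at y ∈ ∅; g ≡ 0 at y ∈ ∅; common: ∅.
  x = 6: f ≡ 0 at y ∈ {0, 1, 2, 3, 4, 5, 6}; g ≡ 0 at y ∈ {1, 4}; common: {1, 4}.
Collecting: common zeros = {(6, 1), (6, 4)}, so the count is 2.
Comparison with the Bézout bound: 2 ≤ 2 = deg(f)·deg(g), as expected for curves with no common component (the bound is attained).


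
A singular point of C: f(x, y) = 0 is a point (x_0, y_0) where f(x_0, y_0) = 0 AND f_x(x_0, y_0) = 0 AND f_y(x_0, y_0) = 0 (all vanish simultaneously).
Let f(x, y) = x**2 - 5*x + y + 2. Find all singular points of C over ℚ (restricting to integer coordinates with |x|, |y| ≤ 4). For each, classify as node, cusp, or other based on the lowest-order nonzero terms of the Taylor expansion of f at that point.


No singular points in the scanned grid; C is smooth there.

Compute partial derivatives:
  f_x = 2*x - 5.
  f_y = 1.
f_y = 1 is a nonzero constant, so f_y never vanishes: no point (x, y) can satisfy f = f_x = f_y = 0. In particular no (x, y) ∈ {−4, ..., 4}² is singular; the curve is smooth.


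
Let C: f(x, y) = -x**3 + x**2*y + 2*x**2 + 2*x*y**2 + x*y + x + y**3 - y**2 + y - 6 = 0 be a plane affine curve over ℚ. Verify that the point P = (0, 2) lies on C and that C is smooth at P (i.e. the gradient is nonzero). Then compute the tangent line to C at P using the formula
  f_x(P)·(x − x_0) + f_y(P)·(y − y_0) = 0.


Tangent line at P: 11*x + 9*y - 18 = 0.

Step 1: f(0, 2) = 0, so P lies on C.
Step 2: partial derivatives
  f_x(x, y) = -3*x**2 + 2*x*y + 4*x + 2*y**2 + y + 1, f_y(x, y) = x**2 + 4*x*y + x + 3*y**2 - 2*y + 1.
  f_x(P) = 11, f_y(P) = 9 (gradient nonzero, so P is smooth).
Step 3: tangent line at P: 11·(x − 0) + 9·(y − 2) = 0.
Expanding: 11*x + 9*y - 18 = 0.


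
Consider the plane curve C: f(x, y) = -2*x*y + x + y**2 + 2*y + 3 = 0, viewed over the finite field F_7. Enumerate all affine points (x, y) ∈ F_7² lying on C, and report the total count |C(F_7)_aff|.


Affine F_7-points: {(4, 0), (4, 6), (5, 3), (5, 5), (6, 1), (6, 2)}; count = 6.

For each of the 49 pairs (x, y) ∈ F_7², evaluate f(x, y) mod 7. Record the zeros.
  x = 0: [0↦3, 1↦6, 2↦4, 3↦4, 4↦6, 5↦3, 6↦2]  zeros at y ∈ ∅
  x = 1: [0↦4, 1↦5, 2↦1, 3↦6, 4↦6, 5↦1, 6↦5]  zeros at y ∈ ∅
  x = 2: [0↦5, 1↦4, 2↦5, 3↦1, 4↦6, 5↦6, 6↦1]  zeros at y ∈ ∅
  x = 3: [0↦6, 1↦3, 2↦2, 3↦3, 4↦6, 5↦4, 6↦4]  zeros at y ∈ ∅
  x = 4: [0↦0, 1↦2, 2↦6, 3↦5, 4↦6, 5↦2, 6↦0]  zeros at y ∈ {0, 6}
  x = 5: [0↦1, 1↦1, 2↦3, 3↦0, 4↦6, 5↦0, 6↦3]  zeros at y ∈ {3, 5}
  x = 6: [0↦2, 1↦0, 2↦0, 3↦2, 4↦6, 5↦5, 6↦6]  zeros at y ∈ {1, 2}
Collecting zeros: affine points = {(4, 0), (4, 6), (5, 3), (5, 5), (6, 1), (6, 2)}.
Total count |C(F_7)_aff| = 6.


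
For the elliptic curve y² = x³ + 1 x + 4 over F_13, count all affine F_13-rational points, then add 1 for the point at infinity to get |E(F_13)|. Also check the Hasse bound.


Affine points = {(0, 2), (0, 11), (2, 1), (2, 12), (5, 2), (5, 11), (7, 4), (7, 9), (8, 2), (8, 11), (9, 1), (9, 12), (10, 0)}; affine count = 13; |E(F_13)| = 14.

Discriminant check: Δ ∝ 4a³ + 27b² = 4·1³ + 27·4² = 4·1 + 27·16 ≡ 7 (mod 13). Nonzero ⇒ E is nonsingular.
For each x ∈ F_13, compute rhs = x³ + 1·x + 4 mod 13, then count y ∈ F_13 with y² ≡ rhs.
  x = 0: rhs = 4, matching y values: 2, 11 (2 points).
  x = 1: rhs = 6, matching y values: none (0 points).
  x = 2: rhs = 1, matching y values: 1, 12 (2 points).
  x = 3: rhs = 8, matching y values: none (0 points).
  x = 4: rhs = 7, matching y values: none (0 points).
  x = 5: rhs = 4, matching y values: 2, 11 (2 points).
  x = 6: rhs = 5, matching y values: none (0 points).
  x = 7: rhs = 3, matching y values: 4, 9 (2 points).
  x = 8: rhs = 4, matching y values: 2, 11 (2 points).
  x = 9: rhs = 1, matching y values: 1, 12 (2 points).
  x = 10: rhs = 0, matching y values: 0 (1 points).
  x = 11: rhs = 7, matching y values: none (0 points).
  x = 12: rhs = 2, matching y values: none (0 points).
Total affine count: 13.
Full point count |E(F_13)| = 13 + 1 = 14.
Hasse bound: |14 − (13+1)| = |0| = 0 ≤ 2√13 ≈ 7.2111 ✓.


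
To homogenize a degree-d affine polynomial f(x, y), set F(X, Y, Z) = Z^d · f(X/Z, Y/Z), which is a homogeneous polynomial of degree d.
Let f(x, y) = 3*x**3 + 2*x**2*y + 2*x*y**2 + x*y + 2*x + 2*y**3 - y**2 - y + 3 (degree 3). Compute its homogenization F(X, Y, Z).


F(X, Y, Z) = 3*X**3 + 2*X**2*Y + 2*X*Y**2 + X*Y*Z + 2*X*Z**2 + 2*Y**3 - Y**2*Z - Y*Z**2 + 3*Z**3

deg(f) = 3.
Substitute x = X/Z, y = Y/Z into f, then multiply by Z^3.
  monomial 3·x^3·y^0 ↦ 3·X^3·Y^0·Z^0.
  monomial 2·x^2·y^1 ↦ 2·X^2·Y^1·Z^0.
  monomial 2·x^1·y^2 ↦ 2·X^1·Y^2·Z^0.
  monomial 1·x^1·y^1 ↦ 1·X^1·Y^1·Z^1.
  monomial 2·x^1·y^0 ↦ 2·X^1·Y^0·Z^2.
  monomial 2·x^0·y^3 ↦ 2·X^0·Y^3·Z^0.
  monomial -1·x^0·y^2 ↦ -1·X^0·Y^2·Z^1.
  monomial -1·x^0·y^1 ↦ -1·X^0·Y^1·Z^2.
  monomial 3·x^0·y^0 ↦ 3·X^0·Y^0·Z^3.
Collecting: F(X, Y, Z) = 3*X**3 + 2*X**2*Y + 2*X*Y**2 + X*Y*Z + 2*X*Z**2 + 2*Y**3 - Y**2*Z - Y*Z**2 + 3*Z**3.


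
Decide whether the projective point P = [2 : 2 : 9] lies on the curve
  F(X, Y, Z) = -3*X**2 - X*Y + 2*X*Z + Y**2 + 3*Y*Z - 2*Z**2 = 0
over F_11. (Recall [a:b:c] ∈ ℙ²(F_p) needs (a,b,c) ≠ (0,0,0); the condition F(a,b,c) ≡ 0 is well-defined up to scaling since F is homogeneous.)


F(2,2,9) ≡ 4 (mod 11); P is NOT on the curve.

Evaluate F(2, 2, 9) term-by-term (mod 11).
  -3*X**2 ↦ -3·4·1·1 = -12
  -X*Y ↦ -1·2·2·1 = -4
  2*X*Z ↦ 2·2·1·9 = 36
  Y**2 ↦ 1·1·4·1 = 4
  3*Y*Z ↦ 3·1·2·9 = 54
  -2*Z**2 ↦ -2·1·1·81 = -162
Sum: F(2, 2, 9) = (-12) + (-4) + (36) + (4) + (54) + (-162) = -84.
Reducing mod 11: -84 ≡ 4 (mod 11).
Since F(a, b, c) ≡ 4 ≠ 0 (mod 11), P does NOT lie on the curve.


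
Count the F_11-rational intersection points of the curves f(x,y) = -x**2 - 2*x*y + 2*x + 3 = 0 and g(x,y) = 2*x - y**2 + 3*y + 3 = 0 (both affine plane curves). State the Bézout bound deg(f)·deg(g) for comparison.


Common zeros: ∅; count = 0; Bézout bound = 4.

deg(f) = 2, deg(g) = 2, so Bézout bound = 4.
Scan x ∈ F_11. For each x, list the y ∈ F_11 with f(x, y) ≡ 0 and those with g(x, y) ≡ 0 (mod 11); the common zeros in that column are the intersection.
  x = 0: f ≡ 0 at y ∈ ∅; g ≡ 0 at y ∈ ∅; common: ∅.
  x = 1: f ≡ 0 at y ∈ {2}; g ≡ 0 at y ∈ ∅; common: ∅.
  x = 2: f ≡ 0 at y ∈ {9}; g ≡ 0 at y ∈ {6, 8}; common: ∅.
  x = 3: f ≡ 0 at y ∈ {0}; g ≡ 0 at y ∈ {1, 2}; common: ∅.
  x = 4: f ≡ 0 at y ∈ {9}; g ≡ 0 at y ∈ {0, 3}; common: ∅.
  x = 5: f ≡ 0 at y ∈ {1}; g ≡ 0 at y ∈ ∅; common: ∅.
  x = 6: f ≡ 0 at y ∈ {1}; g ≡ 0 at y ∈ {4, 10}; common: ∅.
  x = 7: f ≡ 0 at y ∈ {4}; g ≡ 0 at y ∈ {7}; common: ∅.
  x = 8: f ≡ 0 at y ∈ {2}; g ≡ 0 at y ∈ ∅; common: ∅.
  x = 9: f ≡ 0 at y ∈ {4}; g ≡ 0 at y ∈ {5, 9}; common: ∅.
  x = 10: f ≡ 0 at y ∈ {0}; g ≡ 0 at y ∈ ∅; common: ∅.
Collecting: common zeros = ∅, so the count is 0.
Comparison with the Bézout bound: 0 ≤ 4 = deg(f)·deg(g), as expected for curves with no common component (the affine F_11-count falls short of the bound because intersections may lie at infinity, over extension fields, or carry multiplicity).


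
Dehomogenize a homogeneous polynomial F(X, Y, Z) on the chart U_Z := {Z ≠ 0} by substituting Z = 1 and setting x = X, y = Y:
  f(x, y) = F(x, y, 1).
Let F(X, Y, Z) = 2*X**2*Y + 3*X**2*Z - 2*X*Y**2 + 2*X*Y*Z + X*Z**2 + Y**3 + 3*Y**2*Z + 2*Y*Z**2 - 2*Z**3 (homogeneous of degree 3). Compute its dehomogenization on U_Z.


f(x, y) = 2*x**2*y + 3*x**2 - 2*x*y**2 + 2*x*y + x + y**3 + 3*y**2 + 2*y - 2

On U_Z we set Z = 1. Each monomial c·X^i·Y^j·Z^k in F becomes c·x^i·y^j·1^k = c·x^i·y^j.
Substituting Z = 1: F(X, Y, 1) = 2*x**2*y + 3*x**2 - 2*x*y**2 + 2*x*y + x + y**3 + 3*y**2 + 2*y - 2.
Note: deg(f) ≤ deg(F) = 3; strict inequality happens when F is divisible by Z (lost terms).
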